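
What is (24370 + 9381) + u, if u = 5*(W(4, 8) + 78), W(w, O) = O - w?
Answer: 34161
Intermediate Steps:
u = 410 (u = 5*((8 - 1*4) + 78) = 5*((8 - 4) + 78) = 5*(4 + 78) = 5*82 = 410)
(24370 + 9381) + u = (24370 + 9381) + 410 = 33751 + 410 = 34161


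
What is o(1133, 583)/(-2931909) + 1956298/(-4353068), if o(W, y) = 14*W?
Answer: -2902368038749/6381399623406 ≈ -0.45482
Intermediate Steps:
o(1133, 583)/(-2931909) + 1956298/(-4353068) = (14*1133)/(-2931909) + 1956298/(-4353068) = 15862*(-1/2931909) + 1956298*(-1/4353068) = -15862/2931909 - 978149/2176534 = -2902368038749/6381399623406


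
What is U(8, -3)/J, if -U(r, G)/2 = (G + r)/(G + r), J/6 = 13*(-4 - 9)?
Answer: 1/507 ≈ 0.0019724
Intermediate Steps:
J = -1014 (J = 6*(13*(-4 - 9)) = 6*(13*(-13)) = 6*(-169) = -1014)
U(r, G) = -2 (U(r, G) = -2*(G + r)/(G + r) = -2*1 = -2)
U(8, -3)/J = -2/(-1014) = -2*(-1/1014) = 1/507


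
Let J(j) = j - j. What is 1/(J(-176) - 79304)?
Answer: -1/79304 ≈ -1.2610e-5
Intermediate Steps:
J(j) = 0
1/(J(-176) - 79304) = 1/(0 - 79304) = 1/(-79304) = -1/79304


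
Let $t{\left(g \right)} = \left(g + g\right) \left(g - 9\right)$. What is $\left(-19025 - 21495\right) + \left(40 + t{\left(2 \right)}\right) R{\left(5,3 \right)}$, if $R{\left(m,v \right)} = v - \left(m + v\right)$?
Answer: $-40580$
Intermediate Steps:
$t{\left(g \right)} = 2 g \left(-9 + g\right)$
$R{\left(m,v \right)} = - m$ ($R{\left(m,v \right)} = v - \left(m + v\right) = - m$)
$\left(-19025 - 21495\right) + \left(40 + t{\left(2 \right)}\right) R{\left(5,3 \right)} = \left(-19025 - 21495\right) + \left(40 + 2 \cdot 2 \left(-9 + 2\right)\right) \left(\left(-1\right) 5\right) = -40520 + \left(40 + 2 \cdot 2 \left(-7\right)\right) \left(-5\right) = -40520 + \left(40 - 28\right) \left(-5\right) = -40520 + 12 \left(-5\right) = -40520 - 60 = -40580$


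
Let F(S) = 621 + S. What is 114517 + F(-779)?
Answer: 114359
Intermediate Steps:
114517 + F(-779) = 114517 + (621 - 779) = 114517 - 158 = 114359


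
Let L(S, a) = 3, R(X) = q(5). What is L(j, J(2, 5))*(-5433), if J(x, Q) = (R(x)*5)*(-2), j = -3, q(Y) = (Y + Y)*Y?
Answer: -16299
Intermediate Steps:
q(Y) = 2*Y² (q(Y) = (2*Y)*Y = 2*Y²)
R(X) = 50 (R(X) = 2*5² = 2*25 = 50)
J(x, Q) = -500 (J(x, Q) = (50*5)*(-2) = 250*(-2) = -500)
L(j, J(2, 5))*(-5433) = 3*(-5433) = -16299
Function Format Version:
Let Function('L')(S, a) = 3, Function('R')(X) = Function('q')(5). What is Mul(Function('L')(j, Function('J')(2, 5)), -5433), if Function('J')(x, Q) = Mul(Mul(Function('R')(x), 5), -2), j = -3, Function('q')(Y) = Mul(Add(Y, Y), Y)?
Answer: -16299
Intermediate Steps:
Function('q')(Y) = Mul(2, Pow(Y, 2)) (Function('q')(Y) = Mul(Mul(2, Y), Y) = Mul(2, Pow(Y, 2)))
Function('R')(X) = 50 (Function('R')(X) = Mul(2, Pow(5, 2)) = Mul(2, 25) = 50)
Function('J')(x, Q) = -500 (Function('J')(x, Q) = Mul(Mul(50, 5), -2) = Mul(250, -2) = -500)
Mul(Function('L')(j, Function('J')(2, 5)), -5433) = Mul(3, -5433) = -16299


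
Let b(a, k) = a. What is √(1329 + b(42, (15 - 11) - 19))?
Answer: √1371 ≈ 37.027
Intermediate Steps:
√(1329 + b(42, (15 - 11) - 19)) = √(1329 + 42) = √1371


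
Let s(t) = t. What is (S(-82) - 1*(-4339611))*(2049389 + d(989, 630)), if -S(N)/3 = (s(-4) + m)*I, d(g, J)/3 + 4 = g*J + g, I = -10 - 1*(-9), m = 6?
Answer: 17018042404818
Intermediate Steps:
I = -1 (I = -10 + 9 = -1)
d(g, J) = -12 + 3*g + 3*J*g (d(g, J) = -12 + 3*(g*J + g) = -12 + 3*(J*g + g) = -12 + 3*(g + J*g) = -12 + (3*g + 3*J*g) = -12 + 3*g + 3*J*g)
S(N) = 6 (S(N) = -3*(-4 + 6)*(-1) = -6*(-1) = -3*(-2) = 6)
(S(-82) - 1*(-4339611))*(2049389 + d(989, 630)) = (6 - 1*(-4339611))*(2049389 + (-12 + 3*989 + 3*630*989)) = (6 + 4339611)*(2049389 + (-12 + 2967 + 1869210)) = 4339617*(2049389 + 1872165) = 4339617*3921554 = 17018042404818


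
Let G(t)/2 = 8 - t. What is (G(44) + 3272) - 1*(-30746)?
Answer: 33946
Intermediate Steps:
G(t) = 16 - 2*t (G(t) = 2*(8 - t) = 16 - 2*t)
(G(44) + 3272) - 1*(-30746) = ((16 - 2*44) + 3272) - 1*(-30746) = ((16 - 88) + 3272) + 30746 = (-72 + 3272) + 30746 = 3200 + 30746 = 33946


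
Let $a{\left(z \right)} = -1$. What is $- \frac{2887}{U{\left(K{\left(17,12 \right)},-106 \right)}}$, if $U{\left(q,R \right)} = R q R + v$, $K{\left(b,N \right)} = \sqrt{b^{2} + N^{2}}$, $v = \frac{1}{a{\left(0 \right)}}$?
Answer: $- \frac{2887}{54665252367} - \frac{32438332 \sqrt{433}}{54665252367} \approx -0.012348$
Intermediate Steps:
$v = -1$ ($v = \frac{1}{-1} = -1$)
$K{\left(b,N \right)} = \sqrt{N^{2} + b^{2}}$
$U{\left(q,R \right)} = -1 + q R^{2}$ ($U{\left(q,R \right)} = R q R - 1 = q R^{2} - 1 = -1 + q R^{2}$)
$- \frac{2887}{U{\left(K{\left(17,12 \right)},-106 \right)}} = - \frac{2887}{-1 + \sqrt{12^{2} + 17^{2}} \left(-106\right)^{2}} = - \frac{2887}{-1 + \sqrt{144 + 289} \cdot 11236} = - \frac{2887}{-1 + \sqrt{433} \cdot 11236} = - \frac{2887}{-1 + 11236 \sqrt{433}}$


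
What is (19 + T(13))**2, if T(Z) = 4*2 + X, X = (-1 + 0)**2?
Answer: 784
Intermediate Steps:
X = 1 (X = (-1)**2 = 1)
T(Z) = 9 (T(Z) = 4*2 + 1 = 8 + 1 = 9)
(19 + T(13))**2 = (19 + 9)**2 = 28**2 = 784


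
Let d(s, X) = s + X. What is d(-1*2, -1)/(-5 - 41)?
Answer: 3/46 ≈ 0.065217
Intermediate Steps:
d(s, X) = X + s
d(-1*2, -1)/(-5 - 41) = (-1 - 1*2)/(-5 - 41) = (-1 - 2)/(-46) = -1/46*(-3) = 3/46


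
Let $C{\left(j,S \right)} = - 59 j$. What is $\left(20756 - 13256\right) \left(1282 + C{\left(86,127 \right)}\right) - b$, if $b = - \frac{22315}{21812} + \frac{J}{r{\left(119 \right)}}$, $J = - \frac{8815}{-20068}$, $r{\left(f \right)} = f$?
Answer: $- \frac{26453801610781425}{930161834} \approx -2.844 \cdot 10^{7}$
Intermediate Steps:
$J = \frac{8815}{20068}$ ($J = \left(-8815\right) \left(- \frac{1}{20068}\right) = \frac{8815}{20068} \approx 0.43926$)
$b = - \frac{948178575}{930161834}$ ($b = - \frac{22315}{21812} + \frac{8815}{20068 \cdot 119} = \left(-22315\right) \frac{1}{21812} + \frac{8815}{20068} \cdot \frac{1}{119} = - \frac{22315}{21812} + \frac{8815}{2388092} = - \frac{948178575}{930161834} \approx -1.0194$)
$\left(20756 - 13256\right) \left(1282 + C{\left(86,127 \right)}\right) - b = \left(20756 - 13256\right) \left(1282 - 5074\right) - - \frac{948178575}{930161834} = 7500 \left(1282 - 5074\right) + \frac{948178575}{930161834} = 7500 \left(-3792\right) + \frac{948178575}{930161834} = -28440000 + \frac{948178575}{930161834} = - \frac{26453801610781425}{930161834}$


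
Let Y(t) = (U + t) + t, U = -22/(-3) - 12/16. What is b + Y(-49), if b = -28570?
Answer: -343937/12 ≈ -28661.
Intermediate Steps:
U = 79/12 (U = -22*(-⅓) - 12*1/16 = 22/3 - ¾ = 79/12 ≈ 6.5833)
Y(t) = 79/12 + 2*t (Y(t) = (79/12 + t) + t = 79/12 + 2*t)
b + Y(-49) = -28570 + (79/12 + 2*(-49)) = -28570 + (79/12 - 98) = -28570 - 1097/12 = -343937/12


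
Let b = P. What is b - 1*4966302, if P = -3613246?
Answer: -8579548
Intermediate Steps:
b = -3613246
b - 1*4966302 = -3613246 - 1*4966302 = -3613246 - 4966302 = -8579548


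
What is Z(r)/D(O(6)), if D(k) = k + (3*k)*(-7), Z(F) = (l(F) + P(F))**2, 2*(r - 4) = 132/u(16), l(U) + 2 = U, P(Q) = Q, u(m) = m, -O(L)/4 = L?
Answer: 1083/2560 ≈ 0.42305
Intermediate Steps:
O(L) = -4*L
l(U) = -2 + U
r = 65/8 (r = 4 + (132/16)/2 = 4 + (132*(1/16))/2 = 4 + (1/2)*(33/4) = 4 + 33/8 = 65/8 ≈ 8.1250)
Z(F) = (-2 + 2*F)**2 (Z(F) = ((-2 + F) + F)**2 = (-2 + 2*F)**2)
D(k) = -20*k (D(k) = k - 21*k = -20*k)
Z(r)/D(O(6)) = (4*(-1 + 65/8)**2)/((-(-80)*6)) = (4*(57/8)**2)/((-20*(-24))) = (4*(3249/64))/480 = (3249/16)*(1/480) = 1083/2560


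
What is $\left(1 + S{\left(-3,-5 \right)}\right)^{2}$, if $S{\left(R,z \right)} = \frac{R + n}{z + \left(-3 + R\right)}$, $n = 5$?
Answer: $\frac{81}{121} \approx 0.66942$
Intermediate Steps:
$S{\left(R,z \right)} = \frac{5 + R}{-3 + R + z}$ ($S{\left(R,z \right)} = \frac{R + 5}{z + \left(-3 + R\right)} = \frac{5 + R}{-3 + R + z}$)
$\left(1 + S{\left(-3,-5 \right)}\right)^{2} = \left(1 + \frac{5 - 3}{-3 - 3 - 5}\right)^{2} = \left(1 + \frac{1}{-11} \cdot 2\right)^{2} = \left(1 - \frac{2}{11}\right)^{2} = \left(\frac{9}{11}\right)^{2} = \frac{81}{121}$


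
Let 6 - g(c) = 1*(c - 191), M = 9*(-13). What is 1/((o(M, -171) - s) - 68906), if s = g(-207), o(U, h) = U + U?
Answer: -1/69544 ≈ -1.4379e-5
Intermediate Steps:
M = -117
g(c) = 197 - c (g(c) = 6 - (c - 191) = 6 - (-191 + c) = 6 + (191 - c) = 197 - c)
o(U, h) = 2*U
s = 404 (s = 197 - 1*(-207) = 197 + 207 = 404)
1/((o(M, -171) - s) - 68906) = 1/((2*(-117) - 1*404) - 68906) = 1/((-234 - 404) - 68906) = 1/(-638 - 68906) = 1/(-69544) = -1/69544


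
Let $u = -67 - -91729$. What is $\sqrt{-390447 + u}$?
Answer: $i \sqrt{298785} \approx 546.61 i$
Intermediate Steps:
$u = 91662$ ($u = -67 + 91729 = 91662$)
$\sqrt{-390447 + u} = \sqrt{-390447 + 91662} = \sqrt{-298785} = i \sqrt{298785}$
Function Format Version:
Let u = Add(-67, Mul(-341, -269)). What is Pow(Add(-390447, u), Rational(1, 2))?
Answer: Mul(I, Pow(298785, Rational(1, 2))) ≈ Mul(546.61, I)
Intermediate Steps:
u = 91662 (u = Add(-67, 91729) = 91662)
Pow(Add(-390447, u), Rational(1, 2)) = Pow(Add(-390447, 91662), Rational(1, 2)) = Pow(-298785, Rational(1, 2)) = Mul(I, Pow(298785, Rational(1, 2)))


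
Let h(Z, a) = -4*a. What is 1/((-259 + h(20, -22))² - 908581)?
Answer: -1/879340 ≈ -1.1372e-6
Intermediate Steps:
1/((-259 + h(20, -22))² - 908581) = 1/((-259 - 4*(-22))² - 908581) = 1/((-259 + 88)² - 908581) = 1/((-171)² - 908581) = 1/(29241 - 908581) = 1/(-879340) = -1/879340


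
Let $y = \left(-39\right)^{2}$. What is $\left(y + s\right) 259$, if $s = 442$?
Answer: $508417$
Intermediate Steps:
$y = 1521$
$\left(y + s\right) 259 = \left(1521 + 442\right) 259 = 1963 \cdot 259 = 508417$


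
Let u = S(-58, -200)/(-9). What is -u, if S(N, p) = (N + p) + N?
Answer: -316/9 ≈ -35.111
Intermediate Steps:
S(N, p) = p + 2*N
u = 316/9 (u = (-200 + 2*(-58))/(-9) = -(-200 - 116)/9 = -⅑*(-316) = 316/9 ≈ 35.111)
-u = -1*316/9 = -316/9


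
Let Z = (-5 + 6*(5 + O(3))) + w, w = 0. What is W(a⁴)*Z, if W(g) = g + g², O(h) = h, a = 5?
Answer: 16823750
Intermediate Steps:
Z = 43 (Z = (-5 + 6*(5 + 3)) + 0 = (-5 + 6*8) + 0 = (-5 + 48) + 0 = 43 + 0 = 43)
W(a⁴)*Z = (5⁴*(1 + 5⁴))*43 = (625*(1 + 625))*43 = (625*626)*43 = 391250*43 = 16823750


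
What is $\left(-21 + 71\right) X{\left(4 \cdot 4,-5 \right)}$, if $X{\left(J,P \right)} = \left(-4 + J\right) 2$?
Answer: $1200$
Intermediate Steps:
$X{\left(J,P \right)} = -8 + 2 J$
$\left(-21 + 71\right) X{\left(4 \cdot 4,-5 \right)} = \left(-21 + 71\right) \left(-8 + 2 \cdot 4 \cdot 4\right) = 50 \left(-8 + 2 \cdot 16\right) = 50 \left(-8 + 32\right) = 50 \cdot 24 = 1200$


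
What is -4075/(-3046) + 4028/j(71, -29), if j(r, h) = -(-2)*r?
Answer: 6423969/216266 ≈ 29.704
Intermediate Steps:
j(r, h) = 2*r
-4075/(-3046) + 4028/j(71, -29) = -4075/(-3046) + 4028/((2*71)) = -4075*(-1/3046) + 4028/142 = 4075/3046 + 4028*(1/142) = 4075/3046 + 2014/71 = 6423969/216266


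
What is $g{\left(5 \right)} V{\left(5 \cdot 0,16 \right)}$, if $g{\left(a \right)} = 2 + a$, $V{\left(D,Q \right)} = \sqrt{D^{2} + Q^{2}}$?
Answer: $112$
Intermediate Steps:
$g{\left(5 \right)} V{\left(5 \cdot 0,16 \right)} = \left(2 + 5\right) \sqrt{\left(5 \cdot 0\right)^{2} + 16^{2}} = 7 \sqrt{0^{2} + 256} = 7 \sqrt{0 + 256} = 7 \sqrt{256} = 7 \cdot 16 = 112$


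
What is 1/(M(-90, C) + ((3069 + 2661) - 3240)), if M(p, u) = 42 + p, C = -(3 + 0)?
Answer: 1/2442 ≈ 0.00040950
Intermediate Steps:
C = -3 (C = -1*3 = -3)
1/(M(-90, C) + ((3069 + 2661) - 3240)) = 1/((42 - 90) + ((3069 + 2661) - 3240)) = 1/(-48 + (5730 - 3240)) = 1/(-48 + 2490) = 1/2442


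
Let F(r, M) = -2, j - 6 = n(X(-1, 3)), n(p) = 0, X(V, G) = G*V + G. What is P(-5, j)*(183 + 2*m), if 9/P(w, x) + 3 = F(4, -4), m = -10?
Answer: -1467/5 ≈ -293.40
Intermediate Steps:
X(V, G) = G + G*V
j = 6 (j = 6 + 0 = 6)
P(w, x) = -9/5 (P(w, x) = 9/(-3 - 2) = 9/(-5) = 9*(-⅕) = -9/5)
P(-5, j)*(183 + 2*m) = -9*(183 + 2*(-10))/5 = -9*(183 - 20)/5 = -9/5*163 = -1467/5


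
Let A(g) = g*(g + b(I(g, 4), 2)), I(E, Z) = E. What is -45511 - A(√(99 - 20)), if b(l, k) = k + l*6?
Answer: -46064 - 2*√79 ≈ -46082.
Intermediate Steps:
b(l, k) = k + 6*l
A(g) = g*(2 + 7*g) (A(g) = g*(g + (2 + 6*g)) = g*(2 + 7*g))
-45511 - A(√(99 - 20)) = -45511 - √(99 - 20)*(2 + 7*√(99 - 20)) = -45511 - √79*(2 + 7*√79)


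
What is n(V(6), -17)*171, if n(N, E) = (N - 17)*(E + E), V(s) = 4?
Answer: 75582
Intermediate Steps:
n(N, E) = 2*E*(-17 + N) (n(N, E) = (-17 + N)*(2*E) = 2*E*(-17 + N))
n(V(6), -17)*171 = (2*(-17)*(-17 + 4))*171 = (2*(-17)*(-13))*171 = 442*171 = 75582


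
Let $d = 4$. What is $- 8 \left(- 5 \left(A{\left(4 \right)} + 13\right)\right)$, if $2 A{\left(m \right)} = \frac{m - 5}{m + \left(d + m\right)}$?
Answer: $\frac{1555}{3} \approx 518.33$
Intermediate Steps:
$A{\left(m \right)} = \frac{-5 + m}{2 \left(4 + 2 m\right)}$ ($A{\left(m \right)} = \frac{\left(m - 5\right) \frac{1}{m + \left(4 + m\right)}}{2} = \frac{\left(-5 + m\right) \frac{1}{4 + 2 m}}{2} = \frac{\frac{1}{4 + 2 m} \left(-5 + m\right)}{2} = \frac{-5 + m}{2 \left(4 + 2 m\right)}$)
$- 8 \left(- 5 \left(A{\left(4 \right)} + 13\right)\right) = - 8 \left(- 5 \left(\frac{-5 + 4}{4 \left(2 + 4\right)} + 13\right)\right) = - 8 \left(- 5 \left(\frac{1}{4} \cdot \frac{1}{6} \left(-1\right) + 13\right)\right) = - 8 \left(- 5 \left(- \frac{1}{24} + 13\right)\right) = - 8 \left(\left(-5\right) \frac{311}{24}\right) = \left(-8\right) \left(- \frac{1555}{24}\right) = \frac{1555}{3}$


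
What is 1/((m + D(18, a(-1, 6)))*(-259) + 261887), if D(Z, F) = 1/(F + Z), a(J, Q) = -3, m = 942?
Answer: 15/268376 ≈ 5.5892e-5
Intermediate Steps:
1/((m + D(18, a(-1, 6)))*(-259) + 261887) = 1/((942 + 1/(-3 + 18))*(-259) + 261887) = 1/((942 + 1/15)*(-259) + 261887) = 1/((14131/15)*(-259) + 261887) = 1/(-3659929/15 + 261887) = 1/(268376/15) = 15/268376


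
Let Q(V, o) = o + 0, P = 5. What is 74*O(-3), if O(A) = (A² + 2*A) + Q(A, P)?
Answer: 592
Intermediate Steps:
Q(V, o) = o
O(A) = 5 + A² + 2*A (O(A) = (A² + 2*A) + 5 = 5 + A² + 2*A)
74*O(-3) = 74*(5 + (-3)² + 2*(-3)) = 74*(5 + 9 - 6) = 74*8 = 592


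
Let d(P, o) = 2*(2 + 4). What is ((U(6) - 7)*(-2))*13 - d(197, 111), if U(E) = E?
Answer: 14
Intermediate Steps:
d(P, o) = 12 (d(P, o) = 2*6 = 12)
((U(6) - 7)*(-2))*13 - d(197, 111) = ((6 - 7)*(-2))*13 - 1*12 = -1*(-2)*13 - 12 = 2*13 - 12 = 26 - 12 = 14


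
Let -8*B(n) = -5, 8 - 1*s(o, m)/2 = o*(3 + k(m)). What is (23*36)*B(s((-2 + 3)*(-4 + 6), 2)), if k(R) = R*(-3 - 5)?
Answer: 1035/2 ≈ 517.50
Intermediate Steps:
k(R) = -8*R (k(R) = R*(-8) = -8*R)
s(o, m) = 16 - 2*o*(3 - 8*m)
B(n) = 5/8 (B(n) = -⅛*(-5) = 5/8)
(23*36)*B(s((-2 + 3)*(-4 + 6), 2)) = (23*36)*(5/8) = 828*(5/8) = 1035/2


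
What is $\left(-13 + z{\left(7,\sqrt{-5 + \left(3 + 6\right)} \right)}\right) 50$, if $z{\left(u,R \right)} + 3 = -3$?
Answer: $-950$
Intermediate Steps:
$z{\left(u,R \right)} = -6$ ($z{\left(u,R \right)} = -3 - 3 = -6$)
$\left(-13 + z{\left(7,\sqrt{-5 + \left(3 + 6\right)} \right)}\right) 50 = \left(-13 - 6\right) 50 = \left(-19\right) 50 = -950$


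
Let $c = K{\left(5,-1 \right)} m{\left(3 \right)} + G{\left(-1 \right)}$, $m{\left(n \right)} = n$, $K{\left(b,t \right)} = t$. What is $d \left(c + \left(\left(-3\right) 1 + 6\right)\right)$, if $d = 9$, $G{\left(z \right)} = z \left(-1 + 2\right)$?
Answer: $-9$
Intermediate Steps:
$G{\left(z \right)} = z$ ($G{\left(z \right)} = z 1 = z$)
$c = -4$ ($c = \left(-1\right) 3 - 1 = -3 - 1 = -4$)
$d \left(c + \left(\left(-3\right) 1 + 6\right)\right) = 9 \left(-4 + \left(\left(-3\right) 1 + 6\right)\right) = 9 \left(-4 + \left(-3 + 6\right)\right) = 9 \left(-4 + 3\right) = 9 \left(-1\right) = -9$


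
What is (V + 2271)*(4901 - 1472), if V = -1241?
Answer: 3531870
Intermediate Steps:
(V + 2271)*(4901 - 1472) = (-1241 + 2271)*(4901 - 1472) = 1030*3429 = 3531870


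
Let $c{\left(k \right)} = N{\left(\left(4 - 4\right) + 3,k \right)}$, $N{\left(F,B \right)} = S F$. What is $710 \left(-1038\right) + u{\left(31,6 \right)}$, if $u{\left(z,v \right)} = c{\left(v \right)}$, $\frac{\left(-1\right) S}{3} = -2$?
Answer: $-736962$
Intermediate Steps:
$S = 6$ ($S = \left(-3\right) \left(-2\right) = 6$)
$N{\left(F,B \right)} = 6 F$
$c{\left(k \right)} = 18$ ($c{\left(k \right)} = 6 \left(\left(4 - 4\right) + 3\right) = 6 \left(0 + 3\right) = 6 \cdot 3 = 18$)
$u{\left(z,v \right)} = 18$
$710 \left(-1038\right) + u{\left(31,6 \right)} = 710 \left(-1038\right) + 18 = -736980 + 18 = -736962$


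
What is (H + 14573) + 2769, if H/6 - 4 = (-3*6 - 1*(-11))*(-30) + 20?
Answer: 18746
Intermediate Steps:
H = 1404 (H = 24 + 6*((-3*6 - 1*(-11))*(-30) + 20) = 24 + 6*((-18 + 11)*(-30) + 20) = 24 + 6*(-7*(-30) + 20) = 24 + 6*(210 + 20) = 24 + 6*230 = 24 + 1380 = 1404)
(H + 14573) + 2769 = (1404 + 14573) + 2769 = 15977 + 2769 = 18746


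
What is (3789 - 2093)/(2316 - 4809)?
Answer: -1696/2493 ≈ -0.68030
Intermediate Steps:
(3789 - 2093)/(2316 - 4809) = 1696/(-2493) = 1696*(-1/2493) = -1696/2493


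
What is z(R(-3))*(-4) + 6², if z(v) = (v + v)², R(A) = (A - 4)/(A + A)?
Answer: 128/9 ≈ 14.222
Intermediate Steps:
R(A) = (-4 + A)/(2*A) (R(A) = (-4 + A)/((2*A)) = (-4 + A)*(1/(2*A)) = (-4 + A)/(2*A))
z(v) = 4*v² (z(v) = (2*v)² = 4*v²)
z(R(-3))*(-4) + 6² = (4*((½)*(-4 - 3)/(-3))²)*(-4) + 6² = (4*((½)*(-⅓)*(-7))²)*(-4) + 36 = (4*(7/6)²)*(-4) + 36 = (4*(49/36))*(-4) + 36 = (49/9)*(-4) + 36 = -196/9 + 36 = 128/9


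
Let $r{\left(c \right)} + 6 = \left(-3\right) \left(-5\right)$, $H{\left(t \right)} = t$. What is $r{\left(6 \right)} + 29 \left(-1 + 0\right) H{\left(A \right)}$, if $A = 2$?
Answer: $-49$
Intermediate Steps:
$r{\left(c \right)} = 9$ ($r{\left(c \right)} = -6 - -15 = -6 + 15 = 9$)
$r{\left(6 \right)} + 29 \left(-1 + 0\right) H{\left(A \right)} = 9 + 29 \left(-1 + 0\right) 2 = 9 + 29 \left(\left(-1\right) 2\right) = 9 + 29 \left(-2\right) = 9 - 58 = -49$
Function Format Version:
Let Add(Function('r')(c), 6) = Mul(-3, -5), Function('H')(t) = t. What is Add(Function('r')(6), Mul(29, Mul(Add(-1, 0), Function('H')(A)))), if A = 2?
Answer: -49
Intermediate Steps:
Function('r')(c) = 9 (Function('r')(c) = Add(-6, Mul(-3, -5)) = Add(-6, 15) = 9)
Add(Function('r')(6), Mul(29, Mul(Add(-1, 0), Function('H')(A)))) = Add(9, Mul(29, Mul(Add(-1, 0), 2))) = Add(9, Mul(29, Mul(-1, 2))) = Add(9, Mul(29, -2)) = Add(9, -58) = -49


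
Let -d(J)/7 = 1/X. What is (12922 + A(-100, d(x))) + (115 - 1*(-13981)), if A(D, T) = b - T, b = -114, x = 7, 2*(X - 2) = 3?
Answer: 26906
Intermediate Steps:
X = 7/2 (X = 2 + (½)*3 = 2 + 3/2 = 7/2 ≈ 3.5000)
d(J) = -2 (d(J) = -7/7/2 = -7*2/7 = -2)
A(D, T) = -114 - T
(12922 + A(-100, d(x))) + (115 - 1*(-13981)) = (12922 + (-114 - 1*(-2))) + (115 - 1*(-13981)) = (12922 + (-114 + 2)) + (115 + 13981) = (12922 - 112) + 14096 = 12810 + 14096 = 26906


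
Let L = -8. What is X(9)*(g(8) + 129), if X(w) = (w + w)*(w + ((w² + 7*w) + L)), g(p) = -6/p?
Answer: 669465/2 ≈ 3.3473e+5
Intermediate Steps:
X(w) = 2*w*(-8 + w² + 8*w) (X(w) = (w + w)*(w + ((w² + 7*w) - 8)) = (2*w)*(w + (-8 + w² + 7*w)) = (2*w)*(-8 + w² + 8*w) = 2*w*(-8 + w² + 8*w))
X(9)*(g(8) + 129) = (2*9*(-8 + 9² + 8*9))*(-6/8 + 129) = (2*9*(-8 + 81 + 72))*(-6*⅛ + 129) = (2*9*145)*(-¾ + 129) = 2610*(513/4) = 669465/2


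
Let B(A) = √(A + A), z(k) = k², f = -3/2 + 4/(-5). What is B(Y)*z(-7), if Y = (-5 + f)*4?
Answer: 98*I*√365/5 ≈ 374.46*I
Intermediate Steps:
f = -23/10 (f = -3*½ + 4*(-⅕) = -3/2 - ⅘ = -23/10 ≈ -2.3000)
Y = -146/5 (Y = (-5 - 23/10)*4 = -73/10*4 = -146/5 ≈ -29.200)
B(A) = √2*√A (B(A) = √(2*A) = √2*√A)
B(Y)*z(-7) = (√2*√(-146/5))*(-7)² = (√2*(I*√730/5))*49 = (2*I*√365/5)*49 = 98*I*√365/5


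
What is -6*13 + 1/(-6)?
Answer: -469/6 ≈ -78.167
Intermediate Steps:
-6*13 + 1/(-6) = -78 - 1/6 = -469/6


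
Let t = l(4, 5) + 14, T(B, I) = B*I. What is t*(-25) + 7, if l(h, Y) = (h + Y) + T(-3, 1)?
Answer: -493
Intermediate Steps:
l(h, Y) = -3 + Y + h (l(h, Y) = (h + Y) - 3*1 = (Y + h) - 3 = -3 + Y + h)
t = 20 (t = (-3 + 5 + 4) + 14 = 6 + 14 = 20)
t*(-25) + 7 = 20*(-25) + 7 = -500 + 7 = -493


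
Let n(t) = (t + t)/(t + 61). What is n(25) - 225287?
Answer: -9687316/43 ≈ -2.2529e+5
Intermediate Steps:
n(t) = 2*t/(61 + t) (n(t) = (2*t)/(61 + t) = 2*t/(61 + t))
n(25) - 225287 = 2*25/(61 + 25) - 225287 = 2*25/86 - 225287 = 2*25*(1/86) - 225287 = 25/43 - 225287 = -9687316/43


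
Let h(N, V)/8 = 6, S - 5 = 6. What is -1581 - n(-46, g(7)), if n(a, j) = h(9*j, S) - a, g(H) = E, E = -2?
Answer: -1675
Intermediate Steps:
S = 11 (S = 5 + 6 = 11)
g(H) = -2
h(N, V) = 48 (h(N, V) = 8*6 = 48)
n(a, j) = 48 - a
-1581 - n(-46, g(7)) = -1581 - (48 - 1*(-46)) = -1581 - (48 + 46) = -1581 - 1*94 = -1581 - 94 = -1675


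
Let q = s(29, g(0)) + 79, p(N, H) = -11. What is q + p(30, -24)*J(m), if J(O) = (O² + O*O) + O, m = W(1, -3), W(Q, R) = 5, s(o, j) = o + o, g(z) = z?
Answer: -468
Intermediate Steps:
s(o, j) = 2*o
q = 137 (q = 2*29 + 79 = 58 + 79 = 137)
m = 5
J(O) = O + 2*O² (J(O) = (O² + O²) + O = 2*O² + O = O + 2*O²)
q + p(30, -24)*J(m) = 137 - 55*(1 + 2*5) = 137 - 55*(1 + 10) = 137 - 55*11 = 137 - 11*55 = 137 - 605 = -468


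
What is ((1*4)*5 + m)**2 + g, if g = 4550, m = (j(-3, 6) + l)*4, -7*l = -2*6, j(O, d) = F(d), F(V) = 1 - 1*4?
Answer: 233766/49 ≈ 4770.7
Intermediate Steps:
F(V) = -3 (F(V) = 1 - 4 = -3)
j(O, d) = -3
l = 12/7 (l = -(-2)*6/7 = -1/7*(-12) = 12/7 ≈ 1.7143)
m = -36/7 (m = (-3 + 12/7)*4 = -9/7*4 = -36/7 ≈ -5.1429)
((1*4)*5 + m)**2 + g = ((1*4)*5 - 36/7)**2 + 4550 = (4*5 - 36/7)**2 + 4550 = (20 - 36/7)**2 + 4550 = (104/7)**2 + 4550 = 10816/49 + 4550 = 233766/49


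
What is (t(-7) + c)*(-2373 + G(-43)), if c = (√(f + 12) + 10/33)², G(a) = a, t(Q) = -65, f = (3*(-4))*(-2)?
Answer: 66490736/1089 ≈ 61057.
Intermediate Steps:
f = 24 (f = -12*(-2) = 24)
c = 43264/1089 (c = (√(24 + 12) + 10/33)² = (√36 + 10*(1/33))² = (6 + 10/33)² = (208/33)² = 43264/1089 ≈ 39.728)
(t(-7) + c)*(-2373 + G(-43)) = (-65 + 43264/1089)*(-2373 - 43) = -27521/1089*(-2416) = 66490736/1089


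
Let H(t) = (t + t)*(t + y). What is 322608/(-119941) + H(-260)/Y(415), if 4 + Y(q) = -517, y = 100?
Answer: -10147169968/62489261 ≈ -162.38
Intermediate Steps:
Y(q) = -521 (Y(q) = -4 - 517 = -521)
H(t) = 2*t*(100 + t) (H(t) = (t + t)*(t + 100) = (2*t)*(100 + t) = 2*t*(100 + t))
322608/(-119941) + H(-260)/Y(415) = 322608/(-119941) + (2*(-260)*(100 - 260))/(-521) = 322608*(-1/119941) + (2*(-260)*(-160))*(-1/521) = -322608/119941 + 83200*(-1/521) = -322608/119941 - 83200/521 = -10147169968/62489261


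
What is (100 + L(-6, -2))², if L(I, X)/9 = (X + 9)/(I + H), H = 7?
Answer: 26569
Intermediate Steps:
L(I, X) = 9*(9 + X)/(7 + I) (L(I, X) = 9*((X + 9)/(I + 7)) = 9*((9 + X)/(7 + I)) = 9*(9 + X)/(7 + I))
(100 + L(-6, -2))² = (100 + 9*(9 - 2)/(7 - 6))² = (100 + 9*7/1)² = (100 + 9*1*7)² = (100 + 63)² = 163² = 26569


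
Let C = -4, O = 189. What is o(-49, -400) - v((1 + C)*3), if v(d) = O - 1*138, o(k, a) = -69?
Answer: -120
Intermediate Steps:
v(d) = 51 (v(d) = 189 - 1*138 = 189 - 138 = 51)
o(-49, -400) - v((1 + C)*3) = -69 - 1*51 = -69 - 51 = -120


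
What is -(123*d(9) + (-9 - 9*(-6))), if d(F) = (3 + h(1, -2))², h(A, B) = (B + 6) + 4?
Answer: -14928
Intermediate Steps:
h(A, B) = 10 + B (h(A, B) = (6 + B) + 4 = 10 + B)
d(F) = 121 (d(F) = (3 + (10 - 2))² = (3 + 8)² = 11² = 121)
-(123*d(9) + (-9 - 9*(-6))) = -(123*121 + (-9 - 9*(-6))) = -(14883 + (-9 + 54)) = -(14883 + 45) = -1*14928 = -14928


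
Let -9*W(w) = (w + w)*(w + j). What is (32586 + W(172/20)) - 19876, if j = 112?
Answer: 311988/25 ≈ 12480.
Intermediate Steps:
W(w) = -2*w*(112 + w)/9 (W(w) = -(w + w)*(w + 112)/9 = -2*w*(112 + w)/9)
(32586 + W(172/20)) - 19876 = (32586 - 2*172/20*(112 + 172/20)/9) - 19876 = (32586 - 2*172*(1/20)*(112 + 172*(1/20))/9) - 19876 = (32586 - 2/9*43/5*(112 + 43/5)) - 19876 = (32586 - 2/9*43/5*603/5) - 19876 = (32586 - 5762/25) - 19876 = 808888/25 - 19876 = 311988/25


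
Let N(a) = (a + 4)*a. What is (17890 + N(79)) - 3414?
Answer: 21033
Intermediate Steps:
N(a) = a*(4 + a) (N(a) = (4 + a)*a = a*(4 + a))
(17890 + N(79)) - 3414 = (17890 + 79*(4 + 79)) - 3414 = (17890 + 79*83) - 3414 = (17890 + 6557) - 3414 = 24447 - 3414 = 21033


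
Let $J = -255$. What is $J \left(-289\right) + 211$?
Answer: $73906$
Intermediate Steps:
$J \left(-289\right) + 211 = \left(-255\right) \left(-289\right) + 211 = 73695 + 211 = 73906$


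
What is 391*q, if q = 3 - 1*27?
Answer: -9384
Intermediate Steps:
q = -24 (q = 3 - 27 = -24)
391*q = 391*(-24) = -9384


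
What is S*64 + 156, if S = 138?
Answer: 8988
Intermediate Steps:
S*64 + 156 = 138*64 + 156 = 8832 + 156 = 8988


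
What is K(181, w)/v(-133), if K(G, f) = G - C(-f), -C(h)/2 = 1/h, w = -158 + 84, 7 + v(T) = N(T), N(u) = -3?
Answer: -3349/185 ≈ -18.103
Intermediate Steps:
v(T) = -10 (v(T) = -7 - 3 = -10)
w = -74
C(h) = -2/h
K(G, f) = G - 2/f (K(G, f) = G - (-2)/((-f)) = G - (-2)*(-1/f) = G - 2/f)
K(181, w)/v(-133) = (181 - 2/(-74))/(-10) = (181 - 2*(-1/74))*(-1/10) = (181 + 1/37)*(-1/10) = (6698/37)*(-1/10) = -3349/185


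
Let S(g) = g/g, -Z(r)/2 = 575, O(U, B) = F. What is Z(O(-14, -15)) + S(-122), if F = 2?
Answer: -1149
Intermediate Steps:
O(U, B) = 2
Z(r) = -1150 (Z(r) = -2*575 = -1150)
S(g) = 1
Z(O(-14, -15)) + S(-122) = -1150 + 1 = -1149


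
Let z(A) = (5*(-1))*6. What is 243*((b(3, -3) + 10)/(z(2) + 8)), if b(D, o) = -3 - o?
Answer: -1215/11 ≈ -110.45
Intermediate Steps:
z(A) = -30 (z(A) = -5*6 = -30)
243*((b(3, -3) + 10)/(z(2) + 8)) = 243*(((-3 - 1*(-3)) + 10)/(-30 + 8)) = 243*(((-3 + 3) + 10)/(-22)) = 243*((0 + 10)*(-1/22)) = 243*(10*(-1/22)) = 243*(-5/11) = -1215/11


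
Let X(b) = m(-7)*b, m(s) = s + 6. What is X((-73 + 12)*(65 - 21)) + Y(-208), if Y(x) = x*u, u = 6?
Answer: 1436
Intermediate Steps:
m(s) = 6 + s
X(b) = -b (X(b) = (6 - 7)*b = -b)
Y(x) = 6*x (Y(x) = x*6 = 6*x)
X((-73 + 12)*(65 - 21)) + Y(-208) = -(-73 + 12)*(65 - 21) + 6*(-208) = -(-61)*44 - 1248 = -1*(-2684) - 1248 = 2684 - 1248 = 1436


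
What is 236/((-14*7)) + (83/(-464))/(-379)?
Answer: -20746941/8616944 ≈ -2.4077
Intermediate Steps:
236/((-14*7)) + (83/(-464))/(-379) = 236/(-98) + (83*(-1/464))*(-1/379) = 236*(-1/98) - 83/464*(-1/379) = -118/49 + 83/175856 = -20746941/8616944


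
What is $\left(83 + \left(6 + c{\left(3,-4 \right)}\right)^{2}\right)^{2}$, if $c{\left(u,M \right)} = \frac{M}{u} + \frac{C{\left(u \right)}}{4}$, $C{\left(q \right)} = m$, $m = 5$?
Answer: $\frac{288762049}{20736} \approx 13926.0$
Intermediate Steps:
$C{\left(q \right)} = 5$
$c{\left(u,M \right)} = \frac{5}{4} + \frac{M}{u}$ ($c{\left(u,M \right)} = \frac{M}{u} + \frac{5}{4} = \frac{5}{4} + \frac{M}{u}$)
$\left(83 + \left(6 + c{\left(3,-4 \right)}\right)^{2}\right)^{2} = \left(83 + \left(6 + \left(\frac{5}{4} - \frac{4}{3}\right)\right)^{2}\right)^{2} = \left(83 + \left(6 - \frac{1}{12}\right)^{2}\right)^{2} = \left(83 + \left(\frac{71}{12}\right)^{2}\right)^{2} = \left(83 + \frac{5041}{144}\right)^{2} = \left(\frac{16993}{144}\right)^{2} = \frac{288762049}{20736}$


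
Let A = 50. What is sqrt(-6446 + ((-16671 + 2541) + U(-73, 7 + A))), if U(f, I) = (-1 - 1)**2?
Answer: 2*I*sqrt(5143) ≈ 143.43*I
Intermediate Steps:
U(f, I) = 4 (U(f, I) = (-2)**2 = 4)
sqrt(-6446 + ((-16671 + 2541) + U(-73, 7 + A))) = sqrt(-6446 + ((-16671 + 2541) + 4)) = sqrt(-6446 + (-14130 + 4)) = sqrt(-6446 - 14126) = sqrt(-20572) = 2*I*sqrt(5143)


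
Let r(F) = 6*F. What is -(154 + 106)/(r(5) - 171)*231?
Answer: 20020/47 ≈ 425.96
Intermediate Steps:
-(154 + 106)/(r(5) - 171)*231 = -(154 + 106)/(6*5 - 171)*231 = -260/(30 - 171)*231 = -260/(-141)*231 = -260*(-1/141)*231 = -(-260)*231/141 = -1*(-20020/47) = 20020/47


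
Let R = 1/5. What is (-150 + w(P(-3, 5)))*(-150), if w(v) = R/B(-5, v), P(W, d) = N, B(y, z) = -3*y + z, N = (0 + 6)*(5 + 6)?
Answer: 607490/27 ≈ 22500.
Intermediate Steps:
N = 66 (N = 6*11 = 66)
B(y, z) = z - 3*y
R = 1/5 ≈ 0.20000
P(W, d) = 66
w(v) = 1/(5*(15 + v)) (w(v) = 1/(5*(v - 3*(-5))) = 1/(5*(v + 15)) = 1/(5*(15 + v)))
(-150 + w(P(-3, 5)))*(-150) = (-150 + 1/(5*(15 + 66)))*(-150) = (-150 + (1/5)/81)*(-150) = (-150 + (1/5)*(1/81))*(-150) = (-150 + 1/405)*(-150) = -60749/405*(-150) = 607490/27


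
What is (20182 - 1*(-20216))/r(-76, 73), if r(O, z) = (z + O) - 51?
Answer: -6733/9 ≈ -748.11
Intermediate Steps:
r(O, z) = -51 + O + z (r(O, z) = (O + z) - 51 = -51 + O + z)
(20182 - 1*(-20216))/r(-76, 73) = (20182 - 1*(-20216))/(-51 - 76 + 73) = (20182 + 20216)/(-54) = 40398*(-1/54) = -6733/9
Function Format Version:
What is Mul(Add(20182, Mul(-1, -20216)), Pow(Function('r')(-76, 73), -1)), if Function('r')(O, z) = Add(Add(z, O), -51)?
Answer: Rational(-6733, 9) ≈ -748.11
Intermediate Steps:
Function('r')(O, z) = Add(-51, O, z) (Function('r')(O, z) = Add(Add(O, z), -51) = Add(-51, O, z))
Mul(Add(20182, Mul(-1, -20216)), Pow(Function('r')(-76, 73), -1)) = Mul(Add(20182, Mul(-1, -20216)), Pow(Add(-51, -76, 73), -1)) = Mul(Add(20182, 20216), Pow(-54, -1)) = Mul(40398, Rational(-1, 54)) = Rational(-6733, 9)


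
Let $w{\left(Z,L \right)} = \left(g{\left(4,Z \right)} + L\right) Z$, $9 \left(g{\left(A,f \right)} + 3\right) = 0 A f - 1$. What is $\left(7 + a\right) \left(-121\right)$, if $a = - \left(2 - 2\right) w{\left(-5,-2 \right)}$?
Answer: $-847$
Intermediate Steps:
$g{\left(A,f \right)} = - \frac{28}{9}$ ($g{\left(A,f \right)} = -3 + \frac{0 A f - 1}{9} = -3 + \frac{0 f - 1}{9} = -3 + \frac{0 - 1}{9} = -3 + \frac{1}{9} \left(-1\right) = -3 - \frac{1}{9} = - \frac{28}{9}$)
$w{\left(Z,L \right)} = Z \left(- \frac{28}{9} + L\right)$ ($w{\left(Z,L \right)} = \left(- \frac{28}{9} + L\right) Z = Z \left(- \frac{28}{9} + L\right)$)
$a = 0$ ($a = - \left(2 - 2\right) \frac{1}{9} \left(-5\right) \left(-28 + 9 \left(-2\right)\right) = - 0 \cdot \frac{1}{9} \left(-5\right) \left(-28 - 18\right) = - 0 \cdot \frac{1}{9} \left(-5\right) \left(-46\right) = - \frac{0 \cdot 230}{9} = \left(-1\right) 0 = 0$)
$\left(7 + a\right) \left(-121\right) = \left(7 + 0\right) \left(-121\right) = 7 \left(-121\right) = -847$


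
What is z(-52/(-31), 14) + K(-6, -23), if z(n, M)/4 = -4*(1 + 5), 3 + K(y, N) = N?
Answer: -122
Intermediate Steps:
K(y, N) = -3 + N
z(n, M) = -96 (z(n, M) = 4*(-4*(1 + 5)) = 4*(-4*6) = 4*(-24) = -96)
z(-52/(-31), 14) + K(-6, -23) = -96 + (-3 - 23) = -96 - 26 = -122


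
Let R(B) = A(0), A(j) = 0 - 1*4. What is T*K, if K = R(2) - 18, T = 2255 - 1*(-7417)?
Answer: -212784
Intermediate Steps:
A(j) = -4 (A(j) = 0 - 4 = -4)
T = 9672 (T = 2255 + 7417 = 9672)
R(B) = -4
K = -22 (K = -4 - 18 = -22)
T*K = 9672*(-22) = -212784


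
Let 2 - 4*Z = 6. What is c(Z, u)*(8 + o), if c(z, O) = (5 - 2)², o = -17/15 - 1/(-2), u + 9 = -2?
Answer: 663/10 ≈ 66.300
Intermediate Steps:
u = -11 (u = -9 - 2 = -11)
Z = -1 (Z = ½ - ¼*6 = ½ - 3/2 = -1)
o = -19/30 (o = -17*1/15 - 1*(-½) = -17/15 + ½ = -19/30 ≈ -0.63333)
c(z, O) = 9 (c(z, O) = 3² = 9)
c(Z, u)*(8 + o) = 9*(8 - 19/30) = 9*(221/30) = 663/10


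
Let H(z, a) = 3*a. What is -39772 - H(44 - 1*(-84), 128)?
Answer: -40156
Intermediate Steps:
-39772 - H(44 - 1*(-84), 128) = -39772 - 3*128 = -39772 - 1*384 = -39772 - 384 = -40156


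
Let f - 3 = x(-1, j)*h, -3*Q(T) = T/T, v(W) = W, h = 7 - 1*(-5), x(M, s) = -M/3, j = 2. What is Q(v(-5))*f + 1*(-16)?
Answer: -55/3 ≈ -18.333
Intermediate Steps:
x(M, s) = -M/3
h = 12 (h = 7 + 5 = 12)
Q(T) = -⅓ (Q(T) = -T/(3*T) = -⅓*1 = -⅓)
f = 7 (f = 3 - ⅓*(-1)*12 = 3 + (⅓)*12 = 3 + 4 = 7)
Q(v(-5))*f + 1*(-16) = -⅓*7 + 1*(-16) = -7/3 - 16 = -55/3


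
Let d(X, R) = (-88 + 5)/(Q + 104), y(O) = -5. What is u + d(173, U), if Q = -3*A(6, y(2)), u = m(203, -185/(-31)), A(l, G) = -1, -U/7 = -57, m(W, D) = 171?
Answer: 18214/107 ≈ 170.22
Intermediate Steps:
U = 399 (U = -7*(-57) = 399)
u = 171
Q = 3 (Q = -3*(-1) = 3)
d(X, R) = -83/107 (d(X, R) = (-88 + 5)/(3 + 104) = -83/107)
u + d(173, U) = 171 - 83/107 = 18214/107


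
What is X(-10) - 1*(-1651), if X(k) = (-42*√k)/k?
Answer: 1651 + 21*I*√10/5 ≈ 1651.0 + 13.282*I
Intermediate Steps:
X(k) = -42/√k
X(-10) - 1*(-1651) = -(-21)*I*√10/5 - 1*(-1651) = -(-21)*I*√10/5 + 1651 = 21*I*√10/5 + 1651 = 1651 + 21*I*√10/5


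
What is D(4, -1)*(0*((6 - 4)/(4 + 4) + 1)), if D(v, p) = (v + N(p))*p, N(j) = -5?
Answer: 0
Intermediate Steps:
D(v, p) = p*(-5 + v) (D(v, p) = (v - 5)*p = (-5 + v)*p = p*(-5 + v))
D(4, -1)*(0*((6 - 4)/(4 + 4) + 1)) = (-(-5 + 4))*(0*((6 - 4)/(4 + 4) + 1)) = (-1*(-1))*(0*(2/8 + 1)) = 1*(0*(2*(⅛) + 1)) = 1*(0*(¼ + 1)) = 1*(0*(5/4)) = 1*0 = 0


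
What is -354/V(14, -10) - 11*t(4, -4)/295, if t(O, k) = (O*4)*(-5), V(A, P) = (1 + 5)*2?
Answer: -3129/118 ≈ -26.517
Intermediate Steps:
V(A, P) = 12 (V(A, P) = 6*2 = 12)
t(O, k) = -20*O (t(O, k) = (4*O)*(-5) = -20*O)
-354/V(14, -10) - 11*t(4, -4)/295 = -354/12 - (-220)*4/295 = -354*1/12 - 11*(-80)*(1/295) = -59/2 + 880*(1/295) = -59/2 + 176/59 = -3129/118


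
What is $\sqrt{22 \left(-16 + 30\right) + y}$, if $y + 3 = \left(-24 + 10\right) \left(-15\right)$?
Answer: $\sqrt{515} \approx 22.694$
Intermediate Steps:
$y = 207$ ($y = -3 + \left(-24 + 10\right) \left(-15\right) = -3 - -210 = -3 + 210 = 207$)
$\sqrt{22 \left(-16 + 30\right) + y} = \sqrt{22 \left(-16 + 30\right) + 207} = \sqrt{22 \cdot 14 + 207} = \sqrt{308 + 207} = \sqrt{515}$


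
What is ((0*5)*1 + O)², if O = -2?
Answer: 4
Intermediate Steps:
((0*5)*1 + O)² = ((0*5)*1 - 2)² = (0*1 - 2)² = (0 - 2)² = (-2)² = 4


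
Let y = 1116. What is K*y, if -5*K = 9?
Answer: -10044/5 ≈ -2008.8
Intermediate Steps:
K = -9/5 (K = -⅕*9 = -9/5 ≈ -1.8000)
K*y = -9/5*1116 = -10044/5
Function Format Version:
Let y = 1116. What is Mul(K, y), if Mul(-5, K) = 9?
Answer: Rational(-10044, 5) ≈ -2008.8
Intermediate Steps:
K = Rational(-9, 5) (K = Mul(Rational(-1, 5), 9) = Rational(-9, 5) ≈ -1.8000)
Mul(K, y) = Mul(Rational(-9, 5), 1116) = Rational(-10044, 5)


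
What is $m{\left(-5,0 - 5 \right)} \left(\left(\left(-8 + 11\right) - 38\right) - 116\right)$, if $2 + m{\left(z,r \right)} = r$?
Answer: $1057$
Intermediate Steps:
$m{\left(z,r \right)} = -2 + r$
$m{\left(-5,0 - 5 \right)} \left(\left(\left(-8 + 11\right) - 38\right) - 116\right) = \left(-2 + \left(0 - 5\right)\right) \left(\left(\left(-8 + 11\right) - 38\right) - 116\right) = \left(-2 + \left(0 - 5\right)\right) \left(\left(3 - 38\right) - 116\right) = \left(-2 - 5\right) \left(-35 - 116\right) = \left(-7\right) \left(-151\right) = 1057$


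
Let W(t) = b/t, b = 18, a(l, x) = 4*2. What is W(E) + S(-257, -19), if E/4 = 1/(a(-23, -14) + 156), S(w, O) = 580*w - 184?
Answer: -148506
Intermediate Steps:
a(l, x) = 8
S(w, O) = -184 + 580*w
E = 1/41 (E = 4/(8 + 156) = 4/164 = 4*(1/164) = 1/41 ≈ 0.024390)
W(t) = 18/t
W(E) + S(-257, -19) = 18/(1/41) + (-184 + 580*(-257)) = 18*41 + (-184 - 149060) = 738 - 149244 = -148506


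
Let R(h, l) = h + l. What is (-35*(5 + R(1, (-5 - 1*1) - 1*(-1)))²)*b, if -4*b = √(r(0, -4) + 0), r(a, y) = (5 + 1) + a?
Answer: 35*√6/4 ≈ 21.433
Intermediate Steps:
r(a, y) = 6 + a
b = -√6/4 (b = -√((6 + 0) + 0)/4 = -√(6 + 0)/4 = -√6/4 ≈ -0.61237)
(-35*(5 + R(1, (-5 - 1*1) - 1*(-1)))²)*b = (-35*(5 + (1 + ((-5 - 1*1) - 1*(-1))))²)*(-√6/4) = (-35*(5 + (1 + ((-5 - 1) + 1)))²)*(-√6/4) = (-35*(5 + (1 + (-6 + 1)))²)*(-√6/4) = (-35*(5 + (1 - 5))²)*(-√6/4) = (-35*(5 - 4)²)*(-√6/4) = (-35*1²)*(-√6/4) = (-35*1)*(-√6/4) = -(-35)*√6/4 = 35*√6/4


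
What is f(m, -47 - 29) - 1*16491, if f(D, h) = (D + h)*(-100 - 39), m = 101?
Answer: -19966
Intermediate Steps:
f(D, h) = -139*D - 139*h (f(D, h) = (D + h)*(-139) = -139*D - 139*h)
f(m, -47 - 29) - 1*16491 = (-139*101 - 139*(-47 - 29)) - 1*16491 = (-14039 - 139*(-76)) - 16491 = (-14039 + 10564) - 16491 = -3475 - 16491 = -19966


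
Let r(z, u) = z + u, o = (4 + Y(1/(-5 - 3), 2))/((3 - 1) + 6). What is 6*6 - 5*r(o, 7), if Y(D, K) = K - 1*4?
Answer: -1/4 ≈ -0.25000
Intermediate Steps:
Y(D, K) = -4 + K (Y(D, K) = K - 4 = -4 + K)
o = 1/4 (o = (4 + (-4 + 2))/((3 - 1) + 6) = (4 - 2)/(2 + 6) = 2/8 = 2*(1/8) = 1/4 ≈ 0.25000)
r(z, u) = u + z
6*6 - 5*r(o, 7) = 6*6 - 5*(7 + 1/4) = 36 - 5*29/4 = 36 - 145/4 = -1/4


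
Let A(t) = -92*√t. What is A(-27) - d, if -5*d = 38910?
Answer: 7782 - 276*I*√3 ≈ 7782.0 - 478.05*I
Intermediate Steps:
d = -7782 (d = -⅕*38910 = -7782)
A(-27) - d = -276*I*√3 - 1*(-7782) = -276*I*√3 + 7782 = 7782 - 276*I*√3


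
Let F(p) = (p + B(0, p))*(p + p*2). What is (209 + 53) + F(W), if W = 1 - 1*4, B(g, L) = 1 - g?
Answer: 280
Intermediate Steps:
W = -3 (W = 1 - 4 = -3)
F(p) = 3*p*(1 + p) (F(p) = (p + (1 - 1*0))*(p + p*2) = (p + (1 + 0))*(p + 2*p) = (p + 1)*(3*p) = (1 + p)*(3*p) = 3*p*(1 + p))
(209 + 53) + F(W) = (209 + 53) + 3*(-3)*(1 - 3) = 262 + 3*(-3)*(-2) = 262 + 18 = 280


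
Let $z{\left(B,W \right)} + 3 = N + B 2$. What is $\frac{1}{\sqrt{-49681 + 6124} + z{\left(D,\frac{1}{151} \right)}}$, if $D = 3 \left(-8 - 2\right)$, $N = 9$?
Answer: $- \frac{18}{15491} - \frac{i \sqrt{43557}}{46473} \approx -0.001162 - 0.0044908 i$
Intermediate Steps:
$D = -30$ ($D = 3 \left(-10\right) = -30$)
$z{\left(B,W \right)} = 6 + 2 B$ ($z{\left(B,W \right)} = -3 + \left(9 + B 2\right) = -3 + \left(9 + 2 B\right) = 6 + 2 B$)
$\frac{1}{\sqrt{-49681 + 6124} + z{\left(D,\frac{1}{151} \right)}} = \frac{1}{\sqrt{-49681 + 6124} + \left(6 + 2 \left(-30\right)\right)} = \frac{1}{\sqrt{-43557} + \left(6 - 60\right)} = \frac{1}{i \sqrt{43557} - 54} = \frac{1}{-54 + i \sqrt{43557}}$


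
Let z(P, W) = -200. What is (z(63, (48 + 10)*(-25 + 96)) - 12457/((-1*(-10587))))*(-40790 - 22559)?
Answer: 134924311093/10587 ≈ 1.2744e+7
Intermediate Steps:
(z(63, (48 + 10)*(-25 + 96)) - 12457/((-1*(-10587))))*(-40790 - 22559) = (-200 - 12457/((-1*(-10587))))*(-40790 - 22559) = (-200 - 12457/10587)*(-63349) = -2129857/10587*(-63349) = 134924311093/10587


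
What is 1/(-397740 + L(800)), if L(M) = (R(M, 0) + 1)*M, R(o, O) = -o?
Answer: -1/1036940 ≈ -9.6438e-7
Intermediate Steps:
L(M) = M*(1 - M) (L(M) = (-M + 1)*M = (1 - M)*M = M*(1 - M))
1/(-397740 + L(800)) = 1/(-397740 + 800*(1 - 1*800)) = 1/(-397740 + 800*(1 - 800)) = 1/(-397740 + 800*(-799)) = 1/(-397740 - 639200) = 1/(-1036940) = -1/1036940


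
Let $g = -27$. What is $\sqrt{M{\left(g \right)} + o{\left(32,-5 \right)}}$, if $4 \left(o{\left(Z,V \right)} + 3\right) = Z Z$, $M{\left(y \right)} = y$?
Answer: $\sqrt{226} \approx 15.033$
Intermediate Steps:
$o{\left(Z,V \right)} = -3 + \frac{Z^{2}}{4}$ ($o{\left(Z,V \right)} = -3 + \frac{Z Z}{4} = -3 + \frac{Z^{2}}{4}$)
$\sqrt{M{\left(g \right)} + o{\left(32,-5 \right)}} = \sqrt{-27 - \left(3 - \frac{32^{2}}{4}\right)} = \sqrt{-27 + \left(-3 + \frac{1}{4} \cdot 1024\right)} = \sqrt{-27 + \left(-3 + 256\right)} = \sqrt{-27 + 253} = \sqrt{226}$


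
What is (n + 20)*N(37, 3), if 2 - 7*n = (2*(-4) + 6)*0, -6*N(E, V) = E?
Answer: -2627/21 ≈ -125.10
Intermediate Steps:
N(E, V) = -E/6
n = 2/7 (n = 2/7 - (2*(-4) + 6)*0/7 = 2/7 - (-8 + 6)*0/7 = 2/7 - (-2)*0/7 = 2/7 - 1/7*0 = 2/7 + 0 = 2/7 ≈ 0.28571)
(n + 20)*N(37, 3) = (2/7 + 20)*(-1/6*37) = (142/7)*(-37/6) = -2627/21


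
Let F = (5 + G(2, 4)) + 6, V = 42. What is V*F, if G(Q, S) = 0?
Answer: 462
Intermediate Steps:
F = 11 (F = (5 + 0) + 6 = 5 + 6 = 11)
V*F = 42*11 = 462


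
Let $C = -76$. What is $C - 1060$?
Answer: $-1136$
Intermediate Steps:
$C - 1060 = -76 - 1060 = -1136$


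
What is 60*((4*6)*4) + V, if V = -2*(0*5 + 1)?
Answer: 5758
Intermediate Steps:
V = -2 (V = -2*(0 + 1) = -2*1 = -2)
60*((4*6)*4) + V = 60*((4*6)*4) - 2 = 60*(24*4) - 2 = 60*96 - 2 = 5760 - 2 = 5758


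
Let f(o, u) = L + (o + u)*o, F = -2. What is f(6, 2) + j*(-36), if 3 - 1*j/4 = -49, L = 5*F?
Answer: -7450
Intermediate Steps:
L = -10 (L = 5*(-2) = -10)
j = 208 (j = 12 - 4*(-49) = 12 + 196 = 208)
f(o, u) = -10 + o*(o + u) (f(o, u) = -10 + (o + u)*o = -10 + o*(o + u))
f(6, 2) + j*(-36) = (-10 + 6² + 6*2) + 208*(-36) = (-10 + 36 + 12) - 7488 = 38 - 7488 = -7450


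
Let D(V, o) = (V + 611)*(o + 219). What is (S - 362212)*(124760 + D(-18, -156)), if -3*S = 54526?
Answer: -185004042278/3 ≈ -6.1668e+10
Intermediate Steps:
S = -54526/3 (S = -⅓*54526 = -54526/3 ≈ -18175.)
D(V, o) = (219 + o)*(611 + V) (D(V, o) = (611 + V)*(219 + o) = (219 + o)*(611 + V))
(S - 362212)*(124760 + D(-18, -156)) = (-54526/3 - 362212)*(124760 + (133809 + 219*(-18) + 611*(-156) - 18*(-156))) = -1141162*(124760 + (133809 - 3942 - 95316 + 2808))/3 = -1141162*(124760 + 37359)/3 = -1141162/3*162119 = -185004042278/3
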